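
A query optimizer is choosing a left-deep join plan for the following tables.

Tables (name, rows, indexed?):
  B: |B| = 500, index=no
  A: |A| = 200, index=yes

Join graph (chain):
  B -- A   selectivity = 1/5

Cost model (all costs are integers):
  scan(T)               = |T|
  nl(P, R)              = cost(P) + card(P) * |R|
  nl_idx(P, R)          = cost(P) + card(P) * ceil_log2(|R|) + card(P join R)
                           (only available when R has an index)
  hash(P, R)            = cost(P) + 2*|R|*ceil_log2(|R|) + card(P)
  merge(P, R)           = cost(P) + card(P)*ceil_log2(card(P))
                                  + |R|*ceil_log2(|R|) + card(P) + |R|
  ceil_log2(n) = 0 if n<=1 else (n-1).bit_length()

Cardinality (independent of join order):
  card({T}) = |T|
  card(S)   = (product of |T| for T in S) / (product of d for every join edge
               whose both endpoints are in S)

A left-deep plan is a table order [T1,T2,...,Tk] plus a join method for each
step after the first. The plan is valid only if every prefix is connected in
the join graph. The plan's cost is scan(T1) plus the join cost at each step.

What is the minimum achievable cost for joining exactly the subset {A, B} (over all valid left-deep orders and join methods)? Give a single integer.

Selinger DP over subsets of {A,B}:
  {B}: scan cost=500, card=500
  {A}: scan cost=200, card=200
  {AB}: card=20000; try (A,hash)→4200, (B,merge)→7000, (A,merge)→7300, (B,hash)→9400, (A,nl_idx)→24500, (B,nl)→100200 …(+1); best=4200 via (A,hash)

4200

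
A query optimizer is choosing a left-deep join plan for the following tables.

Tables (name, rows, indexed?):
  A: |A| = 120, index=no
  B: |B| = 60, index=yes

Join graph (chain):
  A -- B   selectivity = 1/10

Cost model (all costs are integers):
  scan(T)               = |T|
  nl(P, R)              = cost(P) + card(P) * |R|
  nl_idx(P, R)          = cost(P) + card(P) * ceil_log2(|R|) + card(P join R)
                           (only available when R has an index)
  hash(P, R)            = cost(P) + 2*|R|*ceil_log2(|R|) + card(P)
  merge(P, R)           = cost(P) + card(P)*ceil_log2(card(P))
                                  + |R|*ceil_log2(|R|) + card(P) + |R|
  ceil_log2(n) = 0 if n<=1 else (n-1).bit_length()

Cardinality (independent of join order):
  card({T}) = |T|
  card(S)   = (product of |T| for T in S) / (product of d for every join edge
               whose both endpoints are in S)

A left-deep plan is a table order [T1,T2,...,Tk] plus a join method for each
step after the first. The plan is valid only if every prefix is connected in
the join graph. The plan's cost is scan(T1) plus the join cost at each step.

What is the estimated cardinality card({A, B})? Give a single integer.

720

Tables in S: A(120), B(60)
Edges inside S: A-B(d=10)
numerator = 120 * 60 = 7200
denominator = 10 = 10
card(S) = 7200 / 10 = 720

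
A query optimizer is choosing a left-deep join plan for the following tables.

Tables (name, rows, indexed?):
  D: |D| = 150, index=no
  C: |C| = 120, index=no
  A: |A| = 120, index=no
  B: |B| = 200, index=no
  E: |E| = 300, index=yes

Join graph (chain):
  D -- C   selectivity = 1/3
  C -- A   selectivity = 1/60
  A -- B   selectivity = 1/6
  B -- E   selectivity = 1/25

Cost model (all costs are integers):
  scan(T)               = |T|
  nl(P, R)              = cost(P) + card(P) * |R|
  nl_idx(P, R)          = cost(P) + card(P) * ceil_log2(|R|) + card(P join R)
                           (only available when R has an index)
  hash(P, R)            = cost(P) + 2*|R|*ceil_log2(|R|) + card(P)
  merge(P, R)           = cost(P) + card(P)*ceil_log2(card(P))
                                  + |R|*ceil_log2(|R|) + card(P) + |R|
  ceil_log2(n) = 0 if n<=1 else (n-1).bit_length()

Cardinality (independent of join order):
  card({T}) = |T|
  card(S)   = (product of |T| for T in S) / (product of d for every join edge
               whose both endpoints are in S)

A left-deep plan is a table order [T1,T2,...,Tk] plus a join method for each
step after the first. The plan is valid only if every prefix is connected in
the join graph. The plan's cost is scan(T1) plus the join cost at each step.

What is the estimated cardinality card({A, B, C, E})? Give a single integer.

96000

Tables in S: A(120), B(200), C(120), E(300)
Edges inside S: C-A(d=60), A-B(d=6), B-E(d=25)
numerator = 120 * 200 * 120 * 300 = 864000000
denominator = 60 * 6 * 25 = 9000
card(S) = 864000000 / 9000 = 96000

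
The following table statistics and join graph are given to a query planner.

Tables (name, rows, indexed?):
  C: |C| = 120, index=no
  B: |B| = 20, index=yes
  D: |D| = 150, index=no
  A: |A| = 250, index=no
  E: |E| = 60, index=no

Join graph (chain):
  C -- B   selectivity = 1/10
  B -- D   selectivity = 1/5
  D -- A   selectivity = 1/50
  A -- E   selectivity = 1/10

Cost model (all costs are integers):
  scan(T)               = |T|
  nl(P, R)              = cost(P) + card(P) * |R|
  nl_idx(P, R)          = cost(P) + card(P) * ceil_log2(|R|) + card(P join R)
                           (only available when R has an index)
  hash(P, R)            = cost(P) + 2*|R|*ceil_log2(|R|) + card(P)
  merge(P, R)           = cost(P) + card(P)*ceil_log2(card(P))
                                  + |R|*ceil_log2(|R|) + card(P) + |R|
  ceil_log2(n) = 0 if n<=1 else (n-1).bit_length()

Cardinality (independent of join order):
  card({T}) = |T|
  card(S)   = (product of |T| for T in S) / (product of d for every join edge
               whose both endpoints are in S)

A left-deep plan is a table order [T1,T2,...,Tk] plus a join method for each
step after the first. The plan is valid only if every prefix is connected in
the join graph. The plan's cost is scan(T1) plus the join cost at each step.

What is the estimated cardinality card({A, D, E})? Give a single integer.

Tables in S: A(250), D(150), E(60)
Edges inside S: D-A(d=50), A-E(d=10)
numerator = 250 * 150 * 60 = 2250000
denominator = 50 * 10 = 500
card(S) = 2250000 / 500 = 4500

4500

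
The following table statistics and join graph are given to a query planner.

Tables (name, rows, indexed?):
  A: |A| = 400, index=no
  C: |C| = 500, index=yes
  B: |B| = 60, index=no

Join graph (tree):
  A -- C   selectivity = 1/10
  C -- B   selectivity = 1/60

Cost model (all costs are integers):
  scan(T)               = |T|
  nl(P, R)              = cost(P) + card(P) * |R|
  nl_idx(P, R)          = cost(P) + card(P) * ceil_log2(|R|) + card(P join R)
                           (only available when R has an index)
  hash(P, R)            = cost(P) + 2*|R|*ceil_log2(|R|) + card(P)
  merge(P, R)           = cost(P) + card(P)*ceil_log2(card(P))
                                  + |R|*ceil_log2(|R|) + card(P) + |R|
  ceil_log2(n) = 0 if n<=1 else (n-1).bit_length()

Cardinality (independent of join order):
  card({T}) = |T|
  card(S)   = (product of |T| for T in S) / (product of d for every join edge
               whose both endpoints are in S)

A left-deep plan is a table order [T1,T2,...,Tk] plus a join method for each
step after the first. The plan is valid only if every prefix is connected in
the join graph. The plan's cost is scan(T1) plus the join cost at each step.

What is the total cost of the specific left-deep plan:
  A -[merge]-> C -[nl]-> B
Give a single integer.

1209400

step 1: scan A: cost=400, card=400
step 2: join C via merge
    card(P join C) = 400*500/(10) = 20000
    cost = 400 + 400*9 + 500*9 + 400 + 500 = 9400
step 3: join B via nl
    card(P join B) = 20000*60/(60) = 20000
    cost = 9400 + 20000*60 = 1209400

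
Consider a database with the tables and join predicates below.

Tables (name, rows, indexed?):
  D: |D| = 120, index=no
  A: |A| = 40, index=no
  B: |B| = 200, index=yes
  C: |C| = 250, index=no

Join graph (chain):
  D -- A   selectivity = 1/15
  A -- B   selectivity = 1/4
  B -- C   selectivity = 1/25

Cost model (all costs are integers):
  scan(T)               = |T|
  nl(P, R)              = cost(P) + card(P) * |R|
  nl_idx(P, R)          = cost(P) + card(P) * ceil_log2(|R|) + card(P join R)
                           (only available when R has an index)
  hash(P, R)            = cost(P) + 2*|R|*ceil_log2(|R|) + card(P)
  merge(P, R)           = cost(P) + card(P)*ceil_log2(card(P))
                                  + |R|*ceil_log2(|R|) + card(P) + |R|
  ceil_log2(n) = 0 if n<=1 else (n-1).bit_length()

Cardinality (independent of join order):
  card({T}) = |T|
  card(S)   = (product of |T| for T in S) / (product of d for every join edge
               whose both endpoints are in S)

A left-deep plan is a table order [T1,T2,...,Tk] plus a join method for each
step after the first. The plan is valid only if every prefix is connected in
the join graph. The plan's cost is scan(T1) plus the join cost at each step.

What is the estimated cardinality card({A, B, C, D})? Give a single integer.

Tables in S: A(40), B(200), C(250), D(120)
Edges inside S: D-A(d=15), A-B(d=4), B-C(d=25)
numerator = 40 * 200 * 250 * 120 = 240000000
denominator = 15 * 4 * 25 = 1500
card(S) = 240000000 / 1500 = 160000

160000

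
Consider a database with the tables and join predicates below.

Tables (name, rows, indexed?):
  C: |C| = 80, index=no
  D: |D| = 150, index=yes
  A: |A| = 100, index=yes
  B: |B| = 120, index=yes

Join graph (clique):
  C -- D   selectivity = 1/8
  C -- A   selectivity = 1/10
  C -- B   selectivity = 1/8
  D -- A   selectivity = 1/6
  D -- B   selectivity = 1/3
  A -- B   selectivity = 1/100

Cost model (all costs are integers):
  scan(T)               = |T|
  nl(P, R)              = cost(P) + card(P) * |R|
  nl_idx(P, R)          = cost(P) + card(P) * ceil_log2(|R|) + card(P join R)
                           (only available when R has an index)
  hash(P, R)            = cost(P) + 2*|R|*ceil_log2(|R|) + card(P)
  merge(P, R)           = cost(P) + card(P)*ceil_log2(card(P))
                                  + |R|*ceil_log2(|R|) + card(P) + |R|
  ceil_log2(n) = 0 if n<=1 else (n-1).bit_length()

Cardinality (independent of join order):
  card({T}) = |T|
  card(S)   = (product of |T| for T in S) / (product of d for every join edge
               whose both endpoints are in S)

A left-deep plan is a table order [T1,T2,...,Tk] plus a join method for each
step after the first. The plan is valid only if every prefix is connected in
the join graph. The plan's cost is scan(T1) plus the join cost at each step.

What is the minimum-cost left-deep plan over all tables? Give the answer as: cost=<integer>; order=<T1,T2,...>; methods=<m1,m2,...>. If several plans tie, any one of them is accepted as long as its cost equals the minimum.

Selinger DP (subsets sized 1..n):
  {C}: scan cost=80, card=80
  {D}: scan cost=150, card=150
  {A}: scan cost=100, card=100
  {B}: scan cost=120, card=120
  {CD}: card=1500; try (C,hash)→1420, (D,merge)→2070, (C,merge)→2140, (D,nl_idx)→2220, (D,hash)→2560, (D,nl)→12080 …(+1); best=1420 via (C,hash)
  {AC}: card=800; try (C,hash)→1320, (A,nl_idx)→1440, (A,merge)→1520, (C,merge)→1540, (A,hash)→1560, (A,nl)→8080 …(+1); best=1320 via (C,hash)
  {BC}: card=1200; try (C,hash)→1360, (B,merge)→1680, (C,merge)→1720, (B,hash)→1840, (B,nl_idx)→1840, (B,nl)→9680 …(+1); best=1360 via (C,hash)
  {AD}: card=2500; try (A,hash)→1700, (D,merge)→2250, (A,merge)→2300, (D,hash)→2600, (D,nl_idx)→3400, (A,nl_idx)→3700 …(+2); best=1700 via (A,hash)
  {BD}: card=6000; try (B,hash)→1980, (D,merge)→2430, (B,merge)→2460, (D,hash)→2640, (D,nl_idx)→7080, (B,nl_idx)→7200 …(+2); best=1980 via (B,hash)
  {AB}: card=120; try (B,nl_idx)→920, (A,nl_idx)→1080, (A,hash)→1640, (B,merge)→1860, (B,hash)→1880, (A,merge)→1880 …(+2); best=920 via (B,nl_idx)
  {ACD}: card=2500; try (A,hash)→4320, (D,hash)→4520, (C,hash)→5320, (D,nl_idx)→10220, (D,merge)→11470, (A,nl_idx)→14420 …(+5); best=4320 via (A,hash)
  {BCD}: card=7500; try (B,hash)→4600, (D,hash)→4960, (C,hash)→9100, (D,merge)→17110, (D,nl_idx)→18460, (B,nl_idx)→19420 …(+5); best=4600 via (B,hash)
  {ABC}: card=120; try (C,hash)→2160, (C,merge)→2520, (B,hash)→3800, (A,hash)→3960, (B,nl_idx)→7040, (A,nl_idx)→9880 …(+5); best=2160 via (C,hash)
  {ABD}: card=1000; try (D,nl_idx)→2880, (D,merge)→3230, (D,hash)→3440, (B,hash)→5880, (A,hash)→9380, (D,nl)→18920 …(+6); best=2880 via (D,nl_idx)
  {ABCD}: card=125; try (D,nl_idx)→3245, (D,merge)→4470, (D,hash)→4680, (C,hash)→5000, (B,hash)→8500, (A,hash)→13500 …(+9); best=3245 via (D,nl_idx)

cost=3245; order=A,B,C,D; methods=nl_idx,hash,nl_idx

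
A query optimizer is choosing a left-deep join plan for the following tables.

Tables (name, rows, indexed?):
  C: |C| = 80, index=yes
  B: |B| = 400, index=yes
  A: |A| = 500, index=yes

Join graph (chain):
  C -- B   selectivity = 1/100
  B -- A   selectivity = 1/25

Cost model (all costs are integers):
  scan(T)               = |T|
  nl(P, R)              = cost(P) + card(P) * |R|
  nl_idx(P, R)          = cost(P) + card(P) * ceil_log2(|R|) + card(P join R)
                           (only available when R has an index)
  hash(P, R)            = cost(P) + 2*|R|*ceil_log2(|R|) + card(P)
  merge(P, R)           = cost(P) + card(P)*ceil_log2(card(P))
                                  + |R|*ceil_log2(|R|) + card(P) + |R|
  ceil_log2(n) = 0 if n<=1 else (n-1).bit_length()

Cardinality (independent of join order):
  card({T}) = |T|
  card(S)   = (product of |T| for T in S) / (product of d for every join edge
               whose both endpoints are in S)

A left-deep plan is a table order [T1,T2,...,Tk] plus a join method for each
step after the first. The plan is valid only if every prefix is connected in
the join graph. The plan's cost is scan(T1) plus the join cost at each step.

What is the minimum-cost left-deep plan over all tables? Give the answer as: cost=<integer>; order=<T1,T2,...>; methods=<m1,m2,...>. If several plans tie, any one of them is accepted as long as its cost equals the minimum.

Selinger DP (subsets sized 1..n):
  {C}: scan cost=80, card=80
  {B}: scan cost=400, card=400
  {A}: scan cost=500, card=500
  {BC}: card=320; try (B,nl_idx)→1120, (C,hash)→1920, (C,nl_idx)→3520, (B,merge)→4720, (C,merge)→5040, (B,hash)→7360 …(+2); best=1120 via (B,nl_idx)
  {AB}: card=8000; try (B,hash)→8200, (A,merge)→9400, (B,merge)→9500, (A,hash)→9800, (A,nl_idx)→12000, (B,nl_idx)→13000 …(+2); best=8200 via (B,hash)
  {ABC}: card=6400; try (A,merge)→9320, (A,nl_idx)→10400, (A,hash)→10440, (C,hash)→17320, (C,nl_idx)→70600, (C,merge)→120840 …(+2); best=9320 via (A,merge)

cost=9320; order=C,B,A; methods=nl_idx,merge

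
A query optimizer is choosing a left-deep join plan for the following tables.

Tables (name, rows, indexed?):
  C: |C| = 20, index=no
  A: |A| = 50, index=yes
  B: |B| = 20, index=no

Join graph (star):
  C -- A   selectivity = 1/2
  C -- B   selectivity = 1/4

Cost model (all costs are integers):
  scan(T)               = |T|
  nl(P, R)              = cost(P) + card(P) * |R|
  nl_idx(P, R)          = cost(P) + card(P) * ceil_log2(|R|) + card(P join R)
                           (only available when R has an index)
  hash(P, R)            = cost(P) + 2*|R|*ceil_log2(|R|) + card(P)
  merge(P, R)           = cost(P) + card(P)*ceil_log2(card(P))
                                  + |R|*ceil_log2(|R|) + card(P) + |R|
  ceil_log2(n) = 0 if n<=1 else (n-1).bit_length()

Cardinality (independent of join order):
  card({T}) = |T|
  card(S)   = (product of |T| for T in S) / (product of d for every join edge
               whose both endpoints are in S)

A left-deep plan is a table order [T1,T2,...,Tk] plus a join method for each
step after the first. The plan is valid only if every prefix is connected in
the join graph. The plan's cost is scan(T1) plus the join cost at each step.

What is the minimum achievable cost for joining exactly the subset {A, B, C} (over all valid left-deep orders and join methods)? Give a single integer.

940

Selinger DP over subsets of {A,B,C}:
  {C}: scan cost=20, card=20
  {A}: scan cost=50, card=50
  {B}: scan cost=20, card=20
  {AC}: card=500; try (C,hash)→300, (A,merge)→490, (C,merge)→520, (A,hash)→640, (A,nl_idx)→640, (A,nl)→1020 …(+1); best=300 via (C,hash)
  {BC}: card=100; try (C,hash)→240, (B,hash)→240, (C,merge)→260, (B,merge)→260, (C,nl)→420, (B,nl)→420; best=240 via (C,hash)
  {ABC}: card=2500; try (A,hash)→940, (B,hash)→1000, (A,merge)→1390, (A,nl_idx)→3340, (A,nl)→5240, (B,merge)→5420 …(+1); best=940 via (A,hash)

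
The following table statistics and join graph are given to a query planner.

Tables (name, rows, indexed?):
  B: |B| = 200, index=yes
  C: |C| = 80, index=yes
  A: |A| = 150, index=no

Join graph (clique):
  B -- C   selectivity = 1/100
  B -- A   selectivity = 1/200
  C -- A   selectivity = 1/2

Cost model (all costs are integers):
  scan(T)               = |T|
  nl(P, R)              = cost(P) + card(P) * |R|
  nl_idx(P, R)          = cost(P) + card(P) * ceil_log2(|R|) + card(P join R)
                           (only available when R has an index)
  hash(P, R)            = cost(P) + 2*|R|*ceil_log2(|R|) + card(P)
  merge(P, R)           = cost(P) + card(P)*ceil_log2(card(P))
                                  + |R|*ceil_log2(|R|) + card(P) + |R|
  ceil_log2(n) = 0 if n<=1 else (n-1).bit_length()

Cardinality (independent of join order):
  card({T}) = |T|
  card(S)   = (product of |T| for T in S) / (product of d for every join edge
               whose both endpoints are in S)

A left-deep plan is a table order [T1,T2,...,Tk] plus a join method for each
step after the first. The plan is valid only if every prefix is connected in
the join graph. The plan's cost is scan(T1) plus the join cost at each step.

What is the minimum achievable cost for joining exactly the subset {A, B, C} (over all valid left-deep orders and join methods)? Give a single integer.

2610

Selinger DP over subsets of {A,B,C}:
  {B}: scan cost=200, card=200
  {C}: scan cost=80, card=80
  {A}: scan cost=150, card=150
  {BC}: card=160; try (B,nl_idx)→880, (C,hash)→1520, (C,nl_idx)→1760, (B,merge)→2520, (C,merge)→2640, (B,hash)→3360 …(+2); best=880 via (B,nl_idx)
  {AB}: card=150; try (B,nl_idx)→1500, (A,hash)→2800, (B,merge)→3300, (A,merge)→3350, (B,hash)→3500, (B,nl)→30150 …(+1); best=1500 via (B,nl_idx)
  {AC}: card=6000; try (C,hash)→1420, (A,merge)→2070, (C,merge)→2140, (A,hash)→2560, (C,nl_idx)→7200, (A,nl)→12080 …(+1); best=1420 via (C,hash)
  {ABC}: card=60; try (C,nl_idx)→2610, (C,hash)→2770, (A,hash)→3440, (C,merge)→3490, (A,merge)→3670, (B,hash)→10620 …(+5); best=2610 via (C,nl_idx)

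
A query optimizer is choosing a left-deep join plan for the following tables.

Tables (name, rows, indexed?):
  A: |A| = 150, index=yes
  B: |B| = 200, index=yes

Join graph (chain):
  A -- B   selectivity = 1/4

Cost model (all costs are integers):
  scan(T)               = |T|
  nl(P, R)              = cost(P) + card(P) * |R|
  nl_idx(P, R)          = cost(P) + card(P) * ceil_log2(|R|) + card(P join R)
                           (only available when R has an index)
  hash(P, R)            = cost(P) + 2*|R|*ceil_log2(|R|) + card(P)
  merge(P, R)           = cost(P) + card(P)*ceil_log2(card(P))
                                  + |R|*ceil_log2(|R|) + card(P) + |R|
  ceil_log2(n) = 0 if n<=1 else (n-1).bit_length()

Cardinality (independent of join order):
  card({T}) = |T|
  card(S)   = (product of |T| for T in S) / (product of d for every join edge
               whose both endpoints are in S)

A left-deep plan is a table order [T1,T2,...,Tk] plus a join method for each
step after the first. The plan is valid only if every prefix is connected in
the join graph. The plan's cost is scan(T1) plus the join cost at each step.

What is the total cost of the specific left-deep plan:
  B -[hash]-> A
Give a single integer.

step 1: scan B: cost=200, card=200
step 2: join A via hash
    card(P join A) = 200*150/(4) = 7500
    cost = 200 + 2*150*8 + 200 = 2800

2800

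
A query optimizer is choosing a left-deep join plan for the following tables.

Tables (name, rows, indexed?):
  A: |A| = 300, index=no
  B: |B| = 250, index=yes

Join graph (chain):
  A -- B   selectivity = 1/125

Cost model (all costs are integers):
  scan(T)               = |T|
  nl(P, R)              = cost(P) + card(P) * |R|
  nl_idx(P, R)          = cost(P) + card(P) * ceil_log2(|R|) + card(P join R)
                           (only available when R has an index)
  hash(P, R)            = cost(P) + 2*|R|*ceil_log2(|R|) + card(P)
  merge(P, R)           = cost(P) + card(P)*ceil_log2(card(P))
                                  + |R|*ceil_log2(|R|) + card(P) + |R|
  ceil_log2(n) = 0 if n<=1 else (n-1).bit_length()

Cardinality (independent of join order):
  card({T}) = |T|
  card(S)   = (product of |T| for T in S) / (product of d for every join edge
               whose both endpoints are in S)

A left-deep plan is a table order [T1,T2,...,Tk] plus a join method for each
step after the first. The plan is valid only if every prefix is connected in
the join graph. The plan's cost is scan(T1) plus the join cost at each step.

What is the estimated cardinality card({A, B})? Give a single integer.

600

Tables in S: A(300), B(250)
Edges inside S: A-B(d=125)
numerator = 300 * 250 = 75000
denominator = 125 = 125
card(S) = 75000 / 125 = 600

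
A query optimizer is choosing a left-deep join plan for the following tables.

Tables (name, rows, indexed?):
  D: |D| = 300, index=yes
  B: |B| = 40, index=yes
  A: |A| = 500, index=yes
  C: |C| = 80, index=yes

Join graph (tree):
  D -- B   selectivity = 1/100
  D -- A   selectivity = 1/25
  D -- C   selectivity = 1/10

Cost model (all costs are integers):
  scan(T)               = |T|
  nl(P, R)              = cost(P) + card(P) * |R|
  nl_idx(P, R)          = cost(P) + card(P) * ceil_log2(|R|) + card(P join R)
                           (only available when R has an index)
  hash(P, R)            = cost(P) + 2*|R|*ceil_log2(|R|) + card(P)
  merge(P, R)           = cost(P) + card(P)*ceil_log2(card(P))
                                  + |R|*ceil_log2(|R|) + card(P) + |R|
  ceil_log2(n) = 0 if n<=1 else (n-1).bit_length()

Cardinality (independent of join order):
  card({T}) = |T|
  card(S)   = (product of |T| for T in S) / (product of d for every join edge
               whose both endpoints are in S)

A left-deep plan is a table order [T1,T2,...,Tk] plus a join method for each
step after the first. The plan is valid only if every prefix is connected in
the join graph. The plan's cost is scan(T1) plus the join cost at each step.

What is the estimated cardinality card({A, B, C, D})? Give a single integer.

Tables in S: A(500), B(40), C(80), D(300)
Edges inside S: D-B(d=100), D-A(d=25), D-C(d=10)
numerator = 500 * 40 * 80 * 300 = 480000000
denominator = 100 * 25 * 10 = 25000
card(S) = 480000000 / 25000 = 19200

19200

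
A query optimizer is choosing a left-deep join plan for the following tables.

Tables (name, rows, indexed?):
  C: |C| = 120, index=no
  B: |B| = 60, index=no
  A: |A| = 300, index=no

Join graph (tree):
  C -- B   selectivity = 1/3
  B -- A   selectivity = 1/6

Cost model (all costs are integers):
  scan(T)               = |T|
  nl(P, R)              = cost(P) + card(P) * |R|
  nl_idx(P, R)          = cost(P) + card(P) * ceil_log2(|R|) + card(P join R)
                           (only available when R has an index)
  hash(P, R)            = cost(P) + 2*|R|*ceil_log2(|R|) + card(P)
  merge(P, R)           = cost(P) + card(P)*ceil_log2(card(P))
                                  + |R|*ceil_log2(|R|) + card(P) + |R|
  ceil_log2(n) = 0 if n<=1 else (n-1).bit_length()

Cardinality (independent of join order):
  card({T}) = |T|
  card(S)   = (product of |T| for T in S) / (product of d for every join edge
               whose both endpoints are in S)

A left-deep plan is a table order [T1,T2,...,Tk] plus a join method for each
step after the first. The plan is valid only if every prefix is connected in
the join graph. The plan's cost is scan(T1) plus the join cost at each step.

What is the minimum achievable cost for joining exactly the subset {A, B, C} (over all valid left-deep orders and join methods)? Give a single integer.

6000

Selinger DP over subsets of {A,B,C}:
  {C}: scan cost=120, card=120
  {B}: scan cost=60, card=60
  {A}: scan cost=300, card=300
  {BC}: card=2400; try (B,hash)→960, (C,merge)→1440, (B,merge)→1500, (C,hash)→1800, (C,nl)→7260, (B,nl)→7320; best=960 via (B,hash)
  {AB}: card=3000; try (B,hash)→1320, (A,merge)→3480, (B,merge)→3720, (A,hash)→5520, (A,nl)→18060, (B,nl)→18300; best=1320 via (B,hash)
  {ABC}: card=120000; try (C,hash)→6000, (A,hash)→8760, (A,merge)→35160, (C,merge)→41280, (C,nl)→361320, (A,nl)→720960; best=6000 via (C,hash)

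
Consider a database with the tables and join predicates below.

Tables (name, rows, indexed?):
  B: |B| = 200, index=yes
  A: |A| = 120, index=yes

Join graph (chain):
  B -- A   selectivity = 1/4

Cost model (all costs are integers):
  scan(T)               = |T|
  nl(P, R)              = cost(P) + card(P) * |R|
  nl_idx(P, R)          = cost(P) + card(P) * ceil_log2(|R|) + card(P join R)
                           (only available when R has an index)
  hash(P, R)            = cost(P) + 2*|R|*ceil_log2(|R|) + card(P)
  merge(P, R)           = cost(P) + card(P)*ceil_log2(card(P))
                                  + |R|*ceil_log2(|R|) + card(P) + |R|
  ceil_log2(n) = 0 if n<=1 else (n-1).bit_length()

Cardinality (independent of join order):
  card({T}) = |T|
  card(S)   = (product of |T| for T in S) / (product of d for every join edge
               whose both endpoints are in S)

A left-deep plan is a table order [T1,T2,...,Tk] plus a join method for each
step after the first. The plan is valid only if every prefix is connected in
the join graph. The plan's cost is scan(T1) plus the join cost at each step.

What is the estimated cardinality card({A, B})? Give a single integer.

6000

Tables in S: A(120), B(200)
Edges inside S: B-A(d=4)
numerator = 120 * 200 = 24000
denominator = 4 = 4
card(S) = 24000 / 4 = 6000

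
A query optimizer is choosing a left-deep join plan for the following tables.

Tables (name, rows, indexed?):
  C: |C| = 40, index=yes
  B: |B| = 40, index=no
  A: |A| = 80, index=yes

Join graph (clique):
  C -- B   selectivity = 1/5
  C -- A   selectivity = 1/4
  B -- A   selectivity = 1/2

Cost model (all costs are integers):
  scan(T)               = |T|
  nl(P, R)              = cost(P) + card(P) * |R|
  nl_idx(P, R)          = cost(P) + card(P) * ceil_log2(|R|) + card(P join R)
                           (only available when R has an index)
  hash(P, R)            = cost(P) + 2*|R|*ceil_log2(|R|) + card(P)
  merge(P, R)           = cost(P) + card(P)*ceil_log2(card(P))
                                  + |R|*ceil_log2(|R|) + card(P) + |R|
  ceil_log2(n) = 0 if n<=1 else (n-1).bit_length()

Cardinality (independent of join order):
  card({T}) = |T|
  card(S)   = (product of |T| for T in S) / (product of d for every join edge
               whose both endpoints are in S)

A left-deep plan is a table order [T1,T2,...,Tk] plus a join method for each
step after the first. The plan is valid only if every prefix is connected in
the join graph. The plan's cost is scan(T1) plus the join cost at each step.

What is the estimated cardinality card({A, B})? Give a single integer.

1600

Tables in S: A(80), B(40)
Edges inside S: B-A(d=2)
numerator = 80 * 40 = 3200
denominator = 2 = 2
card(S) = 3200 / 2 = 1600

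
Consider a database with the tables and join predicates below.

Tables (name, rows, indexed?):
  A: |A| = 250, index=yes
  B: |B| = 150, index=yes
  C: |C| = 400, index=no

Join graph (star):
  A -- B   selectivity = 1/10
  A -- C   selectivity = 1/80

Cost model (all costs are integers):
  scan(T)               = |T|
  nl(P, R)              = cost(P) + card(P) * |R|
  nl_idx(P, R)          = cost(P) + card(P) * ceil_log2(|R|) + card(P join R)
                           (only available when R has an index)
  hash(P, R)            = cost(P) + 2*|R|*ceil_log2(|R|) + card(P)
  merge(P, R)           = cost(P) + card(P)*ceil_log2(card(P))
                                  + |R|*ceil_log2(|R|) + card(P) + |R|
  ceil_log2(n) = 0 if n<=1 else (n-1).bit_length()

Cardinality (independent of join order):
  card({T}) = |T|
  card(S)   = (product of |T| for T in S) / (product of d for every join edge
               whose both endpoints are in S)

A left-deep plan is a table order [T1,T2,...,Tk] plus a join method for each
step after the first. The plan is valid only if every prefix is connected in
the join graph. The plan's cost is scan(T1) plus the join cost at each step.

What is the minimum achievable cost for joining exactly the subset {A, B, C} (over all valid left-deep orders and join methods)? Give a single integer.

8450

Selinger DP over subsets of {A,B,C}:
  {A}: scan cost=250, card=250
  {B}: scan cost=150, card=150
  {C}: scan cost=400, card=400
  {AB}: card=3750; try (B,hash)→2900, (A,merge)→3750, (B,merge)→3850, (A,hash)→4300, (A,nl_idx)→5100, (B,nl_idx)→6000 …(+2); best=2900 via (B,hash)
  {AC}: card=1250; try (A,hash)→4800, (A,nl_idx)→4850, (C,merge)→6500, (A,merge)→6650, (C,hash)→7700, (C,nl)→100250 …(+1); best=4800 via (A,hash)
  {ABC}: card=18750; try (B,hash)→8450, (C,hash)→13850, (B,merge)→21150, (B,nl_idx)→33550, (C,merge)→55650, (B,nl)→192300 …(+1); best=8450 via (B,hash)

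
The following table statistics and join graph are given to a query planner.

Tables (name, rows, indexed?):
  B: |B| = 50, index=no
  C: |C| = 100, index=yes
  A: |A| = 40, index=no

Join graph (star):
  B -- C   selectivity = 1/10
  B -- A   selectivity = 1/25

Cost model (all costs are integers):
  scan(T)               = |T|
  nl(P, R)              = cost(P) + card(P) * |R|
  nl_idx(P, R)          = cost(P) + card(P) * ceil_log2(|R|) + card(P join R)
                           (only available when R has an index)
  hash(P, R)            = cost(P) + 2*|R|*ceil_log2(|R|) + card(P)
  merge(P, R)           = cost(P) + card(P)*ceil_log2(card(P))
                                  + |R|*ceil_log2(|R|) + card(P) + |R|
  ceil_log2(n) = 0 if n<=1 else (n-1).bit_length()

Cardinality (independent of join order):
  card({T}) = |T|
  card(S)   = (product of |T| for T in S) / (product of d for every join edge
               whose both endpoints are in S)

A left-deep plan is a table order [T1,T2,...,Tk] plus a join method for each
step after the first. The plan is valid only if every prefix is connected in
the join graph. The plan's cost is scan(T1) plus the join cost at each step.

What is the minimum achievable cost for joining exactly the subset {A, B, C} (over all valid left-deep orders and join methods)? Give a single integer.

Selinger DP over subsets of {A,B,C}:
  {B}: scan cost=50, card=50
  {C}: scan cost=100, card=100
  {A}: scan cost=40, card=40
  {BC}: card=500; try (B,hash)→800, (C,nl_idx)→900, (C,merge)→1200, (B,merge)→1250, (C,hash)→1500, (C,nl)→5050 …(+1); best=800 via (B,hash)
  {AB}: card=80; try (A,hash)→580, (B,merge)→670, (B,hash)→680, (A,merge)→680, (B,nl)→2040, (A,nl)→2050; best=580 via (A,hash)
  {ABC}: card=800; try (A,hash)→1780, (C,nl_idx)→1940, (C,merge)→2020, (C,hash)→2060, (A,merge)→6080, (C,nl)→8580 …(+1); best=1780 via (A,hash)

1780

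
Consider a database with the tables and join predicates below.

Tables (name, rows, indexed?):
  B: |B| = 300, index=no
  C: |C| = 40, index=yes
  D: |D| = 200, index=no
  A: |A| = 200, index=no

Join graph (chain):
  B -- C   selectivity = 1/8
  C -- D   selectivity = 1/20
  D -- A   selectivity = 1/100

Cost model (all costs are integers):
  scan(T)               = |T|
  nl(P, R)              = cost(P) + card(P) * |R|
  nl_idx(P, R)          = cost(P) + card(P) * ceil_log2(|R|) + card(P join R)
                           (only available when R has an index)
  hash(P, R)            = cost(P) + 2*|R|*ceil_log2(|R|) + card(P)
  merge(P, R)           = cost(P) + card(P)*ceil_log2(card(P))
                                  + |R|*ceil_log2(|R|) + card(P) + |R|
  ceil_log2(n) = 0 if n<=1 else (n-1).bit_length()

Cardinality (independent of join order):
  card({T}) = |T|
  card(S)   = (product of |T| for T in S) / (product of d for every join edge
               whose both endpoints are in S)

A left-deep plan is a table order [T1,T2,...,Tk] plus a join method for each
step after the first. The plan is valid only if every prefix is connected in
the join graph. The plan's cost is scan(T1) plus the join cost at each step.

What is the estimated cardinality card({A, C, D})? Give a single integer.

Tables in S: A(200), C(40), D(200)
Edges inside S: C-D(d=20), D-A(d=100)
numerator = 200 * 40 * 200 = 1600000
denominator = 20 * 100 = 2000
card(S) = 1600000 / 2000 = 800

800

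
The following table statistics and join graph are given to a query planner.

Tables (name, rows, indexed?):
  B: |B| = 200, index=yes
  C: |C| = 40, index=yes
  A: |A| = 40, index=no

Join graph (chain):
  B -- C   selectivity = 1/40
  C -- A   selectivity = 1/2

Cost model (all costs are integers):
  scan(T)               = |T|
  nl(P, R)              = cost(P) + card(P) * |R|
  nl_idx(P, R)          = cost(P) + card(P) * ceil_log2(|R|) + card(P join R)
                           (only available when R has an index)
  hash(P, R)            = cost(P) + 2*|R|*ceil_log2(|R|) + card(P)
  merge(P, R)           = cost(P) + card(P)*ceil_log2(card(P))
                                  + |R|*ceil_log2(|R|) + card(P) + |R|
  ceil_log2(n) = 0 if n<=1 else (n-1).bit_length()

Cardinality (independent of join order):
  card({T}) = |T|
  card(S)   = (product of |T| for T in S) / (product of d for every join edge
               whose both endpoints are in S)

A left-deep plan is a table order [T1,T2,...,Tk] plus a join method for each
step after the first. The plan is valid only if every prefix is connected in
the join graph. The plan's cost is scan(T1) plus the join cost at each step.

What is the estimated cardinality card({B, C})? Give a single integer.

200

Tables in S: B(200), C(40)
Edges inside S: B-C(d=40)
numerator = 200 * 40 = 8000
denominator = 40 = 40
card(S) = 8000 / 40 = 200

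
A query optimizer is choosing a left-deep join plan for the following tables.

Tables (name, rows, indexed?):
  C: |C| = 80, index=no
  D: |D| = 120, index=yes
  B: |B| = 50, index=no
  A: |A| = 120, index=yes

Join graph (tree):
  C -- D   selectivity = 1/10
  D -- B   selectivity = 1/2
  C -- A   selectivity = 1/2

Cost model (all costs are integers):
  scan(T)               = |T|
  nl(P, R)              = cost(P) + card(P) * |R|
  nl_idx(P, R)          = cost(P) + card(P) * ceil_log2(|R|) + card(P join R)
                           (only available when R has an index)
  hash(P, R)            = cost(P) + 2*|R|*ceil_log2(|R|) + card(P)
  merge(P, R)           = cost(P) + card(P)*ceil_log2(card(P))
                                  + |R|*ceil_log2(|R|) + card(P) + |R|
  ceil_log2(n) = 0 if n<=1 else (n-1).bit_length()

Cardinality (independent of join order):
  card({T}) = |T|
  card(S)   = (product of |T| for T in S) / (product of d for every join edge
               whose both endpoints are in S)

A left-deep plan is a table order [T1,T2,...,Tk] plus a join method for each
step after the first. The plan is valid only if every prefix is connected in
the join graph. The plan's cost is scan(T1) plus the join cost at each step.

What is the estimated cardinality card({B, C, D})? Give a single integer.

24000

Tables in S: B(50), C(80), D(120)
Edges inside S: C-D(d=10), D-B(d=2)
numerator = 50 * 80 * 120 = 480000
denominator = 10 * 2 = 20
card(S) = 480000 / 20 = 24000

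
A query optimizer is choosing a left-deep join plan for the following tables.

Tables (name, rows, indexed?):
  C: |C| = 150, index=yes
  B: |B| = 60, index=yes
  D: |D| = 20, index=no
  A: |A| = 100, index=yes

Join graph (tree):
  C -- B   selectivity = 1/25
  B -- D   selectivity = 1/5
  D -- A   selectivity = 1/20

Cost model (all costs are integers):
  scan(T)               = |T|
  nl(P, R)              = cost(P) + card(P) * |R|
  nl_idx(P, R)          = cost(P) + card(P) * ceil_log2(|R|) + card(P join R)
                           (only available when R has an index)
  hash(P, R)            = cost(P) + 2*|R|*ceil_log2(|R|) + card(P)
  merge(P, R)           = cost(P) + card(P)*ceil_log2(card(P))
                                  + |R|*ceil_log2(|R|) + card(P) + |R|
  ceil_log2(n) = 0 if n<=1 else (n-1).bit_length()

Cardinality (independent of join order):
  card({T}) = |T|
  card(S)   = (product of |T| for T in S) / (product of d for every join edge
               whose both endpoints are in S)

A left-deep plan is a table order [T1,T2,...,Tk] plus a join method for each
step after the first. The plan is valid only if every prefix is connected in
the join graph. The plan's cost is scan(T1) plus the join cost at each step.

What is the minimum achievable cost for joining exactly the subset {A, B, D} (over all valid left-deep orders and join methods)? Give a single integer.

1080

Selinger DP over subsets of {A,B,D}:
  {B}: scan cost=60, card=60
  {D}: scan cost=20, card=20
  {A}: scan cost=100, card=100
  {BD}: card=240; try (D,hash)→320, (B,nl_idx)→380, (B,merge)→560, (D,merge)→600, (B,hash)→760, (B,nl)→1220 …(+1); best=320 via (D,hash)
  {AD}: card=100; try (A,nl_idx)→260, (D,hash)→400, (A,merge)→940, (D,merge)→1020, (A,hash)→1440, (A,nl)→2020 …(+1); best=260 via (A,nl_idx)
  {ABD}: card=1200; try (B,hash)→1080, (B,merge)→1480, (A,hash)→1960, (B,nl_idx)→2060, (A,nl_idx)→3200, (A,merge)→3280 …(+2); best=1080 via (B,hash)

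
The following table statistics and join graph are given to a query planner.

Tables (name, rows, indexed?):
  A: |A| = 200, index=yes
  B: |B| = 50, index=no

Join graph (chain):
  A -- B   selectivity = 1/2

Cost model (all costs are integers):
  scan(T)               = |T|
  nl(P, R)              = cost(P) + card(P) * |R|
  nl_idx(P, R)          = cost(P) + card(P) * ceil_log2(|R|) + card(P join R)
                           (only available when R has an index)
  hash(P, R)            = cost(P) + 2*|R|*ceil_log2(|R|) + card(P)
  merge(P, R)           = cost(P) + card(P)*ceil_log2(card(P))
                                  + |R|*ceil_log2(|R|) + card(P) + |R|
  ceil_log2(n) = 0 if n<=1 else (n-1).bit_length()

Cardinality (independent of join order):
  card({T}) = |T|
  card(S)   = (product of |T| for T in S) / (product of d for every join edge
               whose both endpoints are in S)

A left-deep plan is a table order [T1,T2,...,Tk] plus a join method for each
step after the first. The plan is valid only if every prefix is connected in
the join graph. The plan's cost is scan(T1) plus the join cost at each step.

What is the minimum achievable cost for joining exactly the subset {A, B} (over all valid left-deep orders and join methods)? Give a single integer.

Selinger DP over subsets of {A,B}:
  {A}: scan cost=200, card=200
  {B}: scan cost=50, card=50
  {AB}: card=5000; try (B,hash)→1000, (A,merge)→2200, (B,merge)→2350, (A,hash)→3300, (A,nl_idx)→5450, (A,nl)→10050 …(+1); best=1000 via (B,hash)

1000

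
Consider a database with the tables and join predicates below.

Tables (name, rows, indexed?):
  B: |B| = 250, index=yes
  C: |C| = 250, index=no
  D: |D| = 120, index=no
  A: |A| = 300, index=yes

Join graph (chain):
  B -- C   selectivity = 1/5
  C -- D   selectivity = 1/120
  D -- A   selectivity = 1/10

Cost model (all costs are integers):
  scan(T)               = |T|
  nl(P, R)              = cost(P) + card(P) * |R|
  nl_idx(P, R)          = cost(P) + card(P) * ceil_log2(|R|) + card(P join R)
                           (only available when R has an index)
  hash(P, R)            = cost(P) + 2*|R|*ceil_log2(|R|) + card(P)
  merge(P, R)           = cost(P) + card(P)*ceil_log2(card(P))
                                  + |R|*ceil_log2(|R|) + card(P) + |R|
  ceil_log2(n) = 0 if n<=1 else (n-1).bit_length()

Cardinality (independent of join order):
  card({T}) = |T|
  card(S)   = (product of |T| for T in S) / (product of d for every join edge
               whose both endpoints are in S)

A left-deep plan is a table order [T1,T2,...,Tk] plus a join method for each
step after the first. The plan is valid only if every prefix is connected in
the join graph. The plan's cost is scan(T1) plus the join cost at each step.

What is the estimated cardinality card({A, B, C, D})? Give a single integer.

Tables in S: A(300), B(250), C(250), D(120)
Edges inside S: B-C(d=5), C-D(d=120), D-A(d=10)
numerator = 300 * 250 * 250 * 120 = 2250000000
denominator = 5 * 120 * 10 = 6000
card(S) = 2250000000 / 6000 = 375000

375000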